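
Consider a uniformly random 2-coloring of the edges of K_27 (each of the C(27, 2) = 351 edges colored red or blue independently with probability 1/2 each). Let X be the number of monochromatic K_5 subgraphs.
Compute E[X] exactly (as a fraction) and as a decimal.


Let X = Σ_S X_S over the C(27, 5) = 80730 subsets S of size 5, where X_S = 1 if the K_5 on S is monochromatic.
For a fixed S, the K_5 on S has C(5, 2) = 10 edges. P[all 10 edges red] = (1/2)^10, and likewise for blue, so P[monochromatic] = 2·(1/2)^10 = 2^{1 − 10} = 1/512.
By linearity: E[X] = C(27, 5) · 2^{1 − 10} = 80730 · 1/512 = 40365/256.
Numerically: E[X] ≈ 157.676.

E[X] = C(27,5)·2^(1−C(5,2)) = 40365/256 ≈ 157.676.


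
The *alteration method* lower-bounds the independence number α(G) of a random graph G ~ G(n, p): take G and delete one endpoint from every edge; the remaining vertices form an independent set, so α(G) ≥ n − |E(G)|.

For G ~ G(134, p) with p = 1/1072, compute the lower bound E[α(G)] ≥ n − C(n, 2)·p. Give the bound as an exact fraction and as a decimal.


E[|E(G)|] = C(134, 2)·p = 8911 · (1/1072) = 133/16.
E[α(G)] ≥ n − E[|E(G)|] = 134 − 133/16 = 2011/16.
Numerically: ≈ 125.688.
(This is only a lower bound; the true E[α(G)] may be larger.)

E[α(G)] ≥ 2011/16 ≈ 125.688.


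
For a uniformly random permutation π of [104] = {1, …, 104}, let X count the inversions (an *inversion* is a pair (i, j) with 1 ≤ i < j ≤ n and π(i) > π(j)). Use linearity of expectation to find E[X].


Write X = Σ X_I over the C(104, 2) = 5356 pairs i < j, with X_I the indicator of one inversion.
There are 5356 indicators.
For each fixed pair i < j, the values π(i) and π(j) are two distinct elements of {1, …, 104} in uniformly random order; by symmetry P[π(i) > π(j)] = 1/2.
By linearity: E[X] = 5356 · (1/2) = C(104, 2) · (1/2) = 5356/2 = 2678 ≈ 2678.000.

E[X] = 2678 = 2678.000.


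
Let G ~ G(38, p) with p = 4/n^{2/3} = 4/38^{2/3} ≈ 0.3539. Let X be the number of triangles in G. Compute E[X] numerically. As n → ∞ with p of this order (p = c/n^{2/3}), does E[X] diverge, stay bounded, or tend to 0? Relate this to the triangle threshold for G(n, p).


Number of potential triangles: C(38, 3) = 8436.
Each occurs with probability p³ ≈ (0.3539)³ ≈ 4.432133e-02.
By linearity: E[X] = C(38, 3)·p³ ≈ 8436 · 4.432133e-02 ≈ 373.8947.
Since α = 2/3 < 1, p = c/n^{2/3} ≫ 1/n is above the triangle threshold p ~ 1/n. Asymptotically E[X] ~ (c³/6)·n^{3(1−α)} = (4³/6)·n^{1} → ∞; triangles are abundant w.h.p.

E[X] ≈ 373.8947; in regime p = Θ(1/n^{2/3}) E[X] diverges (above the triangle threshold p ~ 1/n).


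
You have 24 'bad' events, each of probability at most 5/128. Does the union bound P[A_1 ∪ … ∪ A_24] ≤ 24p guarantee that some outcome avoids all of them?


Union bound: P[∪_{i=1}^{24} A_i] ≤ Σ_i P[A_i] ≤ 24·p = 24·(5/128) = 15/16.
Numerically: 15/16 ≈ 0.9375.
Is 15/16 < 1? YES.
Since P[∪ A_i] ≤ 15/16 < 1, the complement has P[∩ A_i^c] ≥ 1 − 15/16 = 1/16 > 0, so some outcome avoids every A_i.

24·p = 15/16 ≈ 0.9375; existence CERTIFIED by the union bound.


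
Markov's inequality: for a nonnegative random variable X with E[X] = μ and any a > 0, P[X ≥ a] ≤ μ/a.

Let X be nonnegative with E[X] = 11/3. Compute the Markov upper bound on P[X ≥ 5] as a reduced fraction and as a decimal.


μ = E[X] = 11/3, a = 5.
Markov: P[X ≥ 5] ≤ μ/a = (11/3)/5 = 11/15.
Numerically: ≈ 0.73333.
(Since a = 5 > μ = 3.66667, the bound 11/15 is < 1 and informative.)

P[X ≥ 5] ≤ 11/15 ≈ 0.73333.


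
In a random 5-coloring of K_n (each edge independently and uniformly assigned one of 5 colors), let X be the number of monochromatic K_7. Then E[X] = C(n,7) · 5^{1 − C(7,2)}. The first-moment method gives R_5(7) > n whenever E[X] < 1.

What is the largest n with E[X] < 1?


We need C(n, 7) · 5^{1 − 21} < 1, i.e. C(n, 7) < 5^{21 − 1} = 95367431640625.
Check values of n near the boundary:
  n = 332: C(332, 7) = 82772214646616; 82772214646616 < 95367431640625? YES
  n = 333: C(333, 7) = 84549532139028; 84549532139028 < 95367431640625? YES
  n = 334: C(334, 7) = 86359460961576; 86359460961576 < 95367431640625? YES
  n = 335: C(335, 7) = 88202498238195; 88202498238195 < 95367431640625? YES
  n = 336: C(336, 7) = 90079147136880; 90079147136880 < 95367431640625? YES
  n = 337: C(337, 7) = 91989916924632; 91989916924632 < 95367431640625? YES
  n = 338: C(338, 7) = 93935323022736; 93935323022736 < 95367431640625? YES
  n = 339: C(339, 7) = 95915887062372; 95915887062372 < 95367431640625? NO
The largest n with C(n, 7) < 95367431640625 is n = 338 (where E[X] = 93935323022736/95367431640625 ≈ 0.98498). Hence R_5(7) > 338, i.e. R_5(7) ≥ 339.

Largest n = 338; hence R_5(7) > 338.


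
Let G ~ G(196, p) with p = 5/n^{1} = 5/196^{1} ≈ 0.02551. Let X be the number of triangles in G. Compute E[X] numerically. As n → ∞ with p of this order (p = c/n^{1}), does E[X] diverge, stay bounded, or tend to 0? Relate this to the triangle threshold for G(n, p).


Number of potential triangles: C(196, 3) = 1235780.
Each occurs with probability p³ ≈ (0.02551)³ ≈ 1.660129e-05.
By linearity: E[X] = C(196, 3)·p³ ≈ 1235780 · 1.660129e-05 ≈ 20.5155.
Here α = 1, so p = 5/n is exactly at the triangle threshold p ~ 1/n. Asymptotically E[X] → c³/6 = 5³/6 = 125/6 ≈ 20.8333, a bounded constant. In this regime the triangle count is asymptotically Poisson(c³/6).

E[X] ≈ 20.5155; in regime p = Θ(1/n^{1}) E[X] stays bounded (at the triangle threshold p ~ 1/n).


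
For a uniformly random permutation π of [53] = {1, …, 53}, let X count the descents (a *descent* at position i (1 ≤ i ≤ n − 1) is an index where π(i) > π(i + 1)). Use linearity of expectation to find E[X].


Write X = Σ X_I over i = 1, …, 52, with X_I the indicator of one descent.
There are 52 indicators.
For each fixed i, the pair (π(i), π(i+1)) is a uniformly random ordered pair of distinct values from {1, …, 53}; by symmetry P[π(i) > π(i+1)] = 1/2.
By linearity: E[X] = 52 · (1/2) = (53 − 1) · (1/2) = 26 ≈ 26.00000.

E[X] = 26 = 26.00000.


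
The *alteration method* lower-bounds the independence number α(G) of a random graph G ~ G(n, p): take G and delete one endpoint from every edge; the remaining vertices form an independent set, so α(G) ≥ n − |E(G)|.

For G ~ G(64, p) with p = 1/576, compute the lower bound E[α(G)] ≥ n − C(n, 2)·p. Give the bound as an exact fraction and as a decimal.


E[|E(G)|] = C(64, 2)·p = 2016 · (1/576) = 7/2.
E[α(G)] ≥ n − E[|E(G)|] = 64 − 7/2 = 121/2.
Numerically: ≈ 60.5000.
(This is only a lower bound; the true E[α(G)] may be larger.)

E[α(G)] ≥ 121/2 ≈ 60.5000.


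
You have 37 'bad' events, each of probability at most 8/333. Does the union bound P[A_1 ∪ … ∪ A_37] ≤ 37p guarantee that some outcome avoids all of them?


Union bound: P[∪_{i=1}^{37} A_i] ≤ Σ_i P[A_i] ≤ 37·p = 37·(8/333) = 8/9.
Numerically: 8/9 ≈ 0.8888889.
Is 8/9 < 1? YES.
Since P[∪ A_i] ≤ 8/9 < 1, the complement has P[∩ A_i^c] ≥ 1 − 8/9 = 1/9 > 0, so some outcome avoids every A_i.

37·p = 8/9 ≈ 0.8888889; existence CERTIFIED by the union bound.


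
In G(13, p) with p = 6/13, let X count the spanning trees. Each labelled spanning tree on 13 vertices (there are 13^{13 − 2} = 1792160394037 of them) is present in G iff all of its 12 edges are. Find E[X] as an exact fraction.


K_13 has 13^{13 − 2} = 1792160394037 labelled spanning trees.
For each such spanning tree H, let X_H = 1 if all 12 edges of H are present in G. Then P[X_H = 1] = p^{12} = (6/13)^{12} = 2176782336/23298085122481.
By linearity: E[X] = Σ_H E[X_H] = 1792160394037 · p^{12} = 1792160394037 · 2176782336/23298085122481 = 2176782336/13.
Numerically: E[X] ≈ 1.674e+08.

E[X] = 1792160394037 · (6/13)^{12} = 2176782336/13 ≈ 1.674e+08.


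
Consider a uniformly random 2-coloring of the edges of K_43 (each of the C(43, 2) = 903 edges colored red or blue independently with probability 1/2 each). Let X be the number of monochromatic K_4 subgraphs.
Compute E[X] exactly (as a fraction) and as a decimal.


Let X = Σ_S X_S over the C(43, 4) = 123410 subsets S of size 4, where X_S = 1 if the K_4 on S is monochromatic.
For a fixed S, the K_4 on S has C(4, 2) = 6 edges. P[all 6 edges red] = (1/2)^6, and likewise for blue, so P[monochromatic] = 2·(1/2)^6 = 2^{1 − 6} = 1/32.
Summing: E[X] = C(43, 4) · 2^{1 − 6} = 123410 · 1/32 = 61705/16.
Numerically: E[X] ≈ 3856.5625.

E[X] = C(43,4)·2^(1−C(4,2)) = 61705/16 ≈ 3856.5625.


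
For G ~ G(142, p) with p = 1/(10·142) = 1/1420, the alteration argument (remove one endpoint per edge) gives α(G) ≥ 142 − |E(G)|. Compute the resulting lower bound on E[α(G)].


E[|E(G)|] = C(142, 2)·p = 10011 · (1/1420) = 141/20.
E[α(G)] ≥ n − E[|E(G)|] = 142 − 141/20 = 2699/20.
Numerically: ≈ 134.95000.
(This is only a lower bound; the true E[α(G)] may be larger.)

E[α(G)] ≥ 2699/20 ≈ 134.95000.


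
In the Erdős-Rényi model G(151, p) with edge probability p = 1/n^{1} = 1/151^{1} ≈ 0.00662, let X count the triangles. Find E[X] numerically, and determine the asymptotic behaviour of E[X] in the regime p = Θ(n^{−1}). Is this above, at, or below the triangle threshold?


Number of potential triangles: C(151, 3) = 562475.
Each occurs with probability p³ ≈ (0.00662)³ ≈ 2.90449e-07.
By linearity: E[X] = C(151, 3)·p³ ≈ 562475 · 2.90449e-07 ≈ 0.163.
Here α = 1, so p = 1/n is exactly at the triangle threshold p ~ 1/n. Asymptotically E[X] → c³/6 = 1³/6 = 1/6 ≈ 0.167, a bounded constant. In this regime the triangle count is asymptotically Poisson(c³/6).

E[X] ≈ 0.163; in regime p = Θ(1/n^{1}) E[X] stays bounded (at the triangle threshold p ~ 1/n).


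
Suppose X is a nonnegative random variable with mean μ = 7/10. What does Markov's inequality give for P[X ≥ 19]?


μ = E[X] = 7/10, a = 19.
Markov: P[X ≥ 19] ≤ μ/a = (7/10)/19 = 7/190.
Numerically: ≈ 0.037.
(Since a = 19 > μ = 0.700, the bound 7/190 is < 1 and informative.)

P[X ≥ 19] ≤ 7/190 ≈ 0.037.


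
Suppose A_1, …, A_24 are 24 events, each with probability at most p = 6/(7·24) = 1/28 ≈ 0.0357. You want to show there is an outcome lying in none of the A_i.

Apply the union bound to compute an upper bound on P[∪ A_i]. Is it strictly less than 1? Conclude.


Union bound: P[∪_{i=1}^{24} A_i] ≤ Σ_i P[A_i] ≤ 24·p = 24·(1/28) = 6/7.
Numerically: 6/7 ≈ 0.8571.
Is 6/7 < 1? YES.
Since P[∪ A_i] ≤ 6/7 < 1, the complement has P[∩ A_i^c] ≥ 1 − 6/7 = 1/7 > 0, so some outcome avoids every A_i.

24·p = 6/7 ≈ 0.8571; existence CERTIFIED by the union bound.


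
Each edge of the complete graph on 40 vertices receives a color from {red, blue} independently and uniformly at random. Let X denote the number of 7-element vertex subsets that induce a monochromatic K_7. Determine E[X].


Let X = Σ_S X_S over the C(40, 7) = 18643560 subsets S of size 7, where X_S = 1 if the K_7 on S is monochromatic.
For a fixed S, the K_7 on S has C(7, 2) = 21 edges. P[all 21 edges red] = (1/2)^21, and likewise for blue, so P[monochromatic] = 2·(1/2)^21 = 2^{1 − 21} = 1/1048576.
Summing: E[X] = C(40, 7) · 2^{1 − 21} = 18643560 · 1/1048576 = 2330445/131072.
Numerically: E[X] ≈ 17.779884.

E[X] = C(40,7)·2^(1−C(7,2)) = 2330445/131072 ≈ 17.779884.


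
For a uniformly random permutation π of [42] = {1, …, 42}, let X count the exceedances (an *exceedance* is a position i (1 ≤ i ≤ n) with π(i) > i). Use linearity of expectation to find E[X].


Write X = Σ_{i=1}^{42} X_i, where X_i = 1_{π(i) > i}.
For each fixed i, π(i) is uniform over {1, …, 42} (marginal of a uniform permutation), so P[π(i) > i] = (n − i)/n. Summing: Σ_{i=1}^{42} (n − i)/n = (0 + 1 + … + 41)/42 = 42(42 − 1)/(2·42) = (42 − 1)/2.
Hence E[X] = Σ_{i=1}^{42} (42 − i)/42 = 41/2 ≈ 20.50000.

E[X] = 41/2 = 20.50000.


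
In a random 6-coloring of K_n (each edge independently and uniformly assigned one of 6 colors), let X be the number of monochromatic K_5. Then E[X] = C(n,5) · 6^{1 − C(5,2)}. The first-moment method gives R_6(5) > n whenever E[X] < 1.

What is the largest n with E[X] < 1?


We need C(n, 5) · 6^{1 − 10} < 1, i.e. C(n, 5) < 6^{10 − 1} = 10077696.
Check values of n near the boundary:
  n = 65: C(65, 5) = 8259888; 8259888 < 10077696? YES
  n = 66: C(66, 5) = 8936928; 8936928 < 10077696? YES
  n = 67: C(67, 5) = 9657648; 9657648 < 10077696? YES
  n = 68: C(68, 5) = 10424128; 10424128 < 10077696? NO
  n = 69: C(69, 5) = 11238513; 11238513 < 10077696? NO
The largest n with C(n, 5) < 10077696 is n = 67 (where E[X] = 67067/69984 ≈ 0.9583). Hence R_6(5) > 67, i.e. R_6(5) ≥ 68.

Largest n = 67; hence R_6(5) > 67.


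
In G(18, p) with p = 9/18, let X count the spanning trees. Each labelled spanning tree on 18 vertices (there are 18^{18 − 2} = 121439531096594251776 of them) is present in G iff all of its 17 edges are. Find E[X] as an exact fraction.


K_18 has 18^{18 − 2} = 121439531096594251776 labelled spanning trees.
For each such spanning tree H, let X_H = 1 if all 17 edges of H are present in G. Then P[X_H = 1] = p^{17} = (1/2)^{17} = 1/131072.
Summing the indicators: E[X] = Σ_H E[X_H] = 121439531096594251776 · p^{17} = 121439531096594251776 · 1/131072 = 1853020188851841/2.
Numerically: E[X] ≈ 9.2651e+14.

E[X] = 121439531096594251776 · (1/2)^{17} = 1853020188851841/2 ≈ 9.2651e+14.


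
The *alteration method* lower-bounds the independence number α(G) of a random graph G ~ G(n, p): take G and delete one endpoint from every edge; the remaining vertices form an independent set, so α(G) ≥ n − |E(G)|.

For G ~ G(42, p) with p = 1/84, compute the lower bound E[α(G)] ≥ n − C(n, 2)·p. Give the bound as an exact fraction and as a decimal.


E[|E(G)|] = C(42, 2)·p = 861 · (1/84) = 41/4.
E[α(G)] ≥ n − E[|E(G)|] = 42 − 41/4 = 127/4.
Numerically: ≈ 31.75000.
(This is only a lower bound; the true E[α(G)] may be larger.)

E[α(G)] ≥ 127/4 ≈ 31.75000.


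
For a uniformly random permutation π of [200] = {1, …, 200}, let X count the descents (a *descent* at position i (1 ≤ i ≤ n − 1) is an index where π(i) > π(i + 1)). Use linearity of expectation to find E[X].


Write X = Σ X_I over i = 1, …, 199, with X_I the indicator of one descent.
There are 199 indicators.
For each fixed i, the pair (π(i), π(i+1)) is a uniformly random ordered pair of distinct values from {1, …, 200}; by symmetry P[π(i) > π(i+1)] = 1/2.
By linearity: E[X] = 199 · (1/2) = (200 − 1) · (1/2) = 199/2 ≈ 99.5000.

E[X] = 199/2 = 99.5000.


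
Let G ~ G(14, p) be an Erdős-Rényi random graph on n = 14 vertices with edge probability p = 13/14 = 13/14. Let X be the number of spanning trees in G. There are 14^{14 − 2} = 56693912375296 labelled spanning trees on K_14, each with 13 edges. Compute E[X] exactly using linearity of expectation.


K_14 has 14^{14 − 2} = 56693912375296 labelled spanning trees.
For each such spanning tree H, let X_H = 1 if all 13 edges of H are present in G. Then P[X_H = 1] = p^{13} = (13/14)^{13} = 302875106592253/793714773254144.
Summing the indicators: E[X] = Σ_H E[X_H] = 56693912375296 · p^{13} = 56693912375296 · 302875106592253/793714773254144 = 302875106592253/14.
Numerically: E[X] ≈ 2.16e+13.

E[X] = 56693912375296 · (13/14)^{13} = 302875106592253/14 ≈ 2.16e+13.


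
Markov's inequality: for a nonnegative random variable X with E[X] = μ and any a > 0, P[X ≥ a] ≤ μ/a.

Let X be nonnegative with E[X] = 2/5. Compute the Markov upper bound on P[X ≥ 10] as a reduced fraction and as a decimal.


μ = E[X] = 2/5, a = 10.
Markov: P[X ≥ 10] ≤ μ/a = (2/5)/10 = 1/25.
Numerically: ≈ 0.040.
(Since a = 10 > μ = 0.400, the bound 1/25 is < 1 and informative.)

P[X ≥ 10] ≤ 1/25 ≈ 0.040.


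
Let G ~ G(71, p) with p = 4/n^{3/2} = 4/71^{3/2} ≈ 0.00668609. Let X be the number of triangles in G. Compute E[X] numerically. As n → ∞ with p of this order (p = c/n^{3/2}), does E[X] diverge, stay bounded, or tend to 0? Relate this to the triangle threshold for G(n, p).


Number of potential triangles: C(71, 3) = 57155.
Each occurs with probability p³ ≈ (0.00668609)³ ≈ 2.98894143e-07.
By linearity: E[X] = C(71, 3)·p³ ≈ 57155 · 2.98894143e-07 ≈ 0.017083.
Since α = 3/2 > 1, p = c/n^{3/2} = o(1/n) is below the triangle threshold p ~ 1/n. Asymptotically E[X] ~ (c³/6)·n^{3(1−α)} = (4³/6)·n^{-1.5} → 0, so by Markov's inequality G has no triangles w.h.p.

E[X] ≈ 0.017083; in regime p = Θ(1/n^{3/2}) E[X] tends to 0 (below the triangle threshold p ~ 1/n).


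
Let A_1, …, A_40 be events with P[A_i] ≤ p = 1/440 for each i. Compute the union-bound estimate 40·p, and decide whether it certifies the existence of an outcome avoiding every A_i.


Union bound: P[∪_{i=1}^{40} A_i] ≤ Σ_i P[A_i] ≤ 40·p = 40·(1/440) = 1/11.
Numerically: 1/11 ≈ 0.0909.
Is 1/11 < 1? YES.
Since P[∪ A_i] ≤ 1/11 < 1, the complement has P[∩ A_i^c] ≥ 1 − 1/11 = 10/11 > 0, so some outcome avoids every A_i.

40·p = 1/11 ≈ 0.0909; existence CERTIFIED by the union bound.


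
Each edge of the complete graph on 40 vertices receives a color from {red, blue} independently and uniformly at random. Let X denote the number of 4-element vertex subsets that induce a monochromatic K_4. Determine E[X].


Let X = Σ_S X_S over the C(40, 4) = 91390 subsets S of size 4, where X_S = 1 if the K_4 on S is monochromatic.
For a fixed S, the K_4 on S has C(4, 2) = 6 edges. P[all 6 edges red] = (1/2)^6, and likewise for blue, so P[monochromatic] = 2·(1/2)^6 = 2^{1 − 6} = 1/32.
By linearity: E[X] = C(40, 4) · 2^{1 − 6} = 91390 · 1/32 = 45695/16.
Numerically: E[X] ≈ 2855.93750.

E[X] = C(40,4)·2^(1−C(4,2)) = 45695/16 ≈ 2855.93750.


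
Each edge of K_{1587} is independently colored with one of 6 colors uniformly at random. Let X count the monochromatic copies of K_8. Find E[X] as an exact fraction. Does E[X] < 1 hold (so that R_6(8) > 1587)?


E[X] = C(1587, 8) · 6^{1 − 28} = 980438554550826798570 · 6^{−27} = 980438554550826798570/1023490369077469249536.
As a reduced fraction: E[X] = 54468808586157044365/56860576059859402752 ≈ 0.9579.
Is E[X] < 1? YES.
Since E[X] < 1, there exists a 6-coloring of K_{1587} with no monochromatic K_8; hence R_6(8) > 1587.

E[X] = 54468808586157044365/56860576059859402752 ≈ 0.9579; E[X] < 1, so R_6(8) > 1587.


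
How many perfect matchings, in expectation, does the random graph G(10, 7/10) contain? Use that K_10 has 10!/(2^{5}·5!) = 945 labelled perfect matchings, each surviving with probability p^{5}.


K_10 has 10!/(2^{5}·5!) = 945 labelled perfect matchings.
For each such perfect matching H, let X_H = 1 if all 5 edges of H are present in G. Then P[X_H = 1] = p^{5} = (7/10)^{5} = 16807/100000.
By linearity: E[X] = Σ_H E[X_H] = 945 · p^{5} = 945 · 16807/100000 = 3176523/20000.
Numerically: E[X] ≈ 158.8.

E[X] = 945 · (7/10)^{5} = 3176523/20000 ≈ 158.8.


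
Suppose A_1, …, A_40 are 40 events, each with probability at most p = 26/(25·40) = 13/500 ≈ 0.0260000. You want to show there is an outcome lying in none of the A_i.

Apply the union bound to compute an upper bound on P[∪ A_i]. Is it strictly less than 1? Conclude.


Union bound: P[∪_{i=1}^{40} A_i] ≤ Σ_i P[A_i] ≤ 40·p = 40·(13/500) = 26/25.
Numerically: 26/25 ≈ 1.0400000.
Is 26/25 < 1? NO.
Since the bound 26/25 is ≥ 1, the union bound is uninformative here; it does NOT by itself certify existence.

40·p = 26/25 ≈ 1.0400000; existence NOT certified by the union bound.


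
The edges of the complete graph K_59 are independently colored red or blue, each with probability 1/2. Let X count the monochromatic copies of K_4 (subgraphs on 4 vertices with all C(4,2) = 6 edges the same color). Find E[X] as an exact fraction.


Let X = Σ_S X_S over the C(59, 4) = 455126 subsets S of size 4, where X_S = 1 if the K_4 on S is monochromatic.
For a fixed S, the K_4 on S has C(4, 2) = 6 edges. P[all 6 edges red] = (1/2)^6, and likewise for blue, so P[monochromatic] = 2·(1/2)^6 = 2^{1 − 6} = 1/32.
By linearity of expectation: E[X] = C(59, 4) · 2^{1 − 6} = 455126 · 1/32 = 227563/16.
Numerically: E[X] ≈ 14222.688.

E[X] = C(59,4)·2^(1−C(4,2)) = 227563/16 ≈ 14222.688.


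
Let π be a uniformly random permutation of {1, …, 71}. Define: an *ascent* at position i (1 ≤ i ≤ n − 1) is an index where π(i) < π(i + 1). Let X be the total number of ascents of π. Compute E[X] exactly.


Write X = Σ X_I over i = 1, …, 70, with X_I the indicator of one ascent.
There are 70 indicators.
For each fixed i, the pair (π(i), π(i+1)) is a uniformly random ordered pair of distinct values from {1, …, 71}; by symmetry P[π(i) < π(i+1)] = 1/2.
By linearity: E[X] = 70 · (1/2) = (71 − 1) · (1/2) = 35 ≈ 35.000000.

E[X] = 35 = 35.000000.


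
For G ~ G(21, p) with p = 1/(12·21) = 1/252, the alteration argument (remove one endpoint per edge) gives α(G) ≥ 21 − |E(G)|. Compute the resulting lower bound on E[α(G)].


E[|E(G)|] = C(21, 2)·p = 210 · (1/252) = 5/6.
E[α(G)] ≥ n − E[|E(G)|] = 21 − 5/6 = 121/6.
Numerically: ≈ 20.1667.
(This is only a lower bound; the true E[α(G)] may be larger.)

E[α(G)] ≥ 121/6 ≈ 20.1667.


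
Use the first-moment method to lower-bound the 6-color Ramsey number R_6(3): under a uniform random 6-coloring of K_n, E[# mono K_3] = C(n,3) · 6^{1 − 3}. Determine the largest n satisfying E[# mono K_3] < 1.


We need C(n, 3) · 6^{1 − 3} < 1, i.e. C(n, 3) < 6^{3 − 1} = 36.
Check values of n near the boundary:
  n = 5: C(5, 3) = 10; 10 < 36? YES
  n = 6: C(6, 3) = 20; 20 < 36? YES
  n = 7: C(7, 3) = 35; 35 < 36? YES
  n = 8: C(8, 3) = 56; 56 < 36? NO
The largest n with C(n, 3) < 36 is n = 7 (where E[X] = 35/36 ≈ 0.9722222). Hence R_6(3) > 7, i.e. R_6(3) ≥ 8.

Largest n = 7; hence R_6(3) > 7.


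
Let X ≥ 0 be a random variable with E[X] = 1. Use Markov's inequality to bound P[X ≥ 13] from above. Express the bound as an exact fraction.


μ = E[X] = 1, a = 13.
Markov: P[X ≥ 13] ≤ μ/a = (1)/13 = 1/13.
Numerically: ≈ 0.077.
(Since a = 13 > μ = 1.000, the bound 1/13 is < 1 and informative.)

P[X ≥ 13] ≤ 1/13 ≈ 0.077.


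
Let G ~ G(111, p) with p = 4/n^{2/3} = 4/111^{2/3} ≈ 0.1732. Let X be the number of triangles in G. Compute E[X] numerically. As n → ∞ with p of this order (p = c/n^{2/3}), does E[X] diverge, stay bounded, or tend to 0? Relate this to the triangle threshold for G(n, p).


Number of potential triangles: C(111, 3) = 221815.
Each occurs with probability p³ ≈ (0.1732)³ ≈ 5.194384e-03.
By linearity: E[X] = C(111, 3)·p³ ≈ 221815 · 5.194384e-03 ≈ 1152.1922.
Since α = 2/3 < 1, p = c/n^{2/3} ≫ 1/n is above the triangle threshold p ~ 1/n. Asymptotically E[X] ~ (c³/6)·n^{3(1−α)} = (4³/6)·n^{1} → ∞; triangles are abundant w.h.p.

E[X] ≈ 1152.1922; in regime p = Θ(1/n^{2/3}) E[X] diverges (above the triangle threshold p ~ 1/n).


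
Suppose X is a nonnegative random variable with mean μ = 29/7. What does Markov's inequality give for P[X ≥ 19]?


μ = E[X] = 29/7, a = 19.
Markov: P[X ≥ 19] ≤ μ/a = (29/7)/19 = 29/133.
Numerically: ≈ 0.2180.
(Since a = 19 > μ = 4.1429, the bound 29/133 is < 1 and informative.)

P[X ≥ 19] ≤ 29/133 ≈ 0.2180.


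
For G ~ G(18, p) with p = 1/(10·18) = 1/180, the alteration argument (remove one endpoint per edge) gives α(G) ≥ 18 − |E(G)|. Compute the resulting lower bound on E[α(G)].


E[|E(G)|] = C(18, 2)·p = 153 · (1/180) = 17/20.
E[α(G)] ≥ n − E[|E(G)|] = 18 − 17/20 = 343/20.
Numerically: ≈ 17.15000.
(This is only a lower bound; the true E[α(G)] may be larger.)

E[α(G)] ≥ 343/20 ≈ 17.15000.


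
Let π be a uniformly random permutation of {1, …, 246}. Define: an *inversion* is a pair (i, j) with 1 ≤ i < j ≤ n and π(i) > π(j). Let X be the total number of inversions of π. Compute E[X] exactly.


Write X = Σ X_I over the C(246, 2) = 30135 pairs i < j, with X_I the indicator of one inversion.
There are 30135 indicators.
For each fixed pair i < j, the values π(i) and π(j) are two distinct elements of {1, …, 246} in uniformly random order; by symmetry P[π(i) > π(j)] = 1/2.
By linearity: E[X] = 30135 · (1/2) = C(246, 2) · (1/2) = 30135/2 = 30135/2 ≈ 15067.500.

E[X] = 30135/2 = 15067.500.


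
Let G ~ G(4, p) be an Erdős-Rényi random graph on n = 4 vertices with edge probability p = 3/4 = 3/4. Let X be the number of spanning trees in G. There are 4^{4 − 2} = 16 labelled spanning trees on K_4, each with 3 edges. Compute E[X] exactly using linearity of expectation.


K_4 has 4^{4 − 2} = 16 labelled spanning trees.
For each such spanning tree H, let X_H = 1 if all 3 edges of H are present in G. Then P[X_H = 1] = p^{3} = (3/4)^{3} = 27/64.
Summing the indicators: E[X] = Σ_H E[X_H] = 16 · p^{3} = 16 · 27/64 = 27/4.
Numerically: E[X] ≈ 6.75.

E[X] = 16 · (3/4)^{3} = 27/4 ≈ 6.75.


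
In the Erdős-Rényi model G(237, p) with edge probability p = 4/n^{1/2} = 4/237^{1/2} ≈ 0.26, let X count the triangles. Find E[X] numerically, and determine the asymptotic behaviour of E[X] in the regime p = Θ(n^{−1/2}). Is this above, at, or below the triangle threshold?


Number of potential triangles: C(237, 3) = 2190670.
Each occurs with probability p³ ≈ (0.26)³ ≈ 1.75411e-02.
By linearity: E[X] = C(237, 3)·p³ ≈ 2190670 · 1.75411e-02 ≈ 38426.817.
Since α = 1/2 < 1, p = c/n^{1/2} ≫ 1/n is above the triangle threshold p ~ 1/n. Asymptotically E[X] ~ (c³/6)·n^{3(1−α)} = (4³/6)·n^{1.5} → ∞; triangles are abundant w.h.p.

E[X] ≈ 38426.817; in regime p = Θ(1/n^{1/2}) E[X] diverges (above the triangle threshold p ~ 1/n).


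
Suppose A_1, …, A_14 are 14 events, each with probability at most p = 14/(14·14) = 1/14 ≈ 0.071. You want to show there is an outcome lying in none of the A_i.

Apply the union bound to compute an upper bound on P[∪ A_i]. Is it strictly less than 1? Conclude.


Union bound: P[∪_{i=1}^{14} A_i] ≤ Σ_i P[A_i] ≤ 14·p = 14·(1/14) = 1.
Numerically: 1 ≈ 1.000.
Is 1 < 1? NO.
Since the bound 1 is ≥ 1, the union bound is uninformative here; it does NOT by itself certify existence.

14·p = 1 ≈ 1.000; existence NOT certified by the union bound.


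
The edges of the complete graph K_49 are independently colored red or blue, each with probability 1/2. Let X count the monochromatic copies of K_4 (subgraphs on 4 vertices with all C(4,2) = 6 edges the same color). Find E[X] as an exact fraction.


Let X = Σ_S X_S over the C(49, 4) = 211876 subsets S of size 4, where X_S = 1 if the K_4 on S is monochromatic.
For a fixed S, the K_4 on S has C(4, 2) = 6 edges. P[all 6 edges red] = (1/2)^6, and likewise for blue, so P[monochromatic] = 2·(1/2)^6 = 2^{1 − 6} = 1/32.
By linearity: E[X] = C(49, 4) · 2^{1 − 6} = 211876 · 1/32 = 52969/8.
Numerically: E[X] ≈ 6621.125000.

E[X] = C(49,4)·2^(1−C(4,2)) = 52969/8 ≈ 6621.125000.


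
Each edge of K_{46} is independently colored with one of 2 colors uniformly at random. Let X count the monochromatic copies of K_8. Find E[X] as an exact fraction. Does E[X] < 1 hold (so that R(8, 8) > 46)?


E[X] = C(46, 8) · 2^{1 − 28} = 260932815 · 2^{−27} = 260932815/134217728.
As a reduced fraction: E[X] = 260932815/134217728 ≈ 1.944.
Is E[X] < 1? NO.
Since E[X] ≥ 1, the first-moment bound is inconclusive at n = 46; it does NOT by itself certify R(8, 8) > 46.

E[X] = 260932815/134217728 ≈ 1.944; E[X] ≥ 1; first-moment method inconclusive here.


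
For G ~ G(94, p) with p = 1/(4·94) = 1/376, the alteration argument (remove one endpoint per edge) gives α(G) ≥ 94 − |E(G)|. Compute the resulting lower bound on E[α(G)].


E[|E(G)|] = C(94, 2)·p = 4371 · (1/376) = 93/8.
E[α(G)] ≥ n − E[|E(G)|] = 94 − 93/8 = 659/8.
Numerically: ≈ 82.3750.
(This is only a lower bound; the true E[α(G)] may be larger.)

E[α(G)] ≥ 659/8 ≈ 82.3750.


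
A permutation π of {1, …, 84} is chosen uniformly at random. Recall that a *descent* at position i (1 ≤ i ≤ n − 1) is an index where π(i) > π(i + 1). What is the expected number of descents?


Write X = Σ X_I over i = 1, …, 83, with X_I the indicator of one descent.
There are 83 indicators.
For each fixed i, the pair (π(i), π(i+1)) is a uniformly random ordered pair of distinct values from {1, …, 84}; by symmetry P[π(i) > π(i+1)] = 1/2.
By linearity: E[X] = 83 · (1/2) = (84 − 1) · (1/2) = 83/2 ≈ 41.500.

E[X] = 83/2 = 41.500.


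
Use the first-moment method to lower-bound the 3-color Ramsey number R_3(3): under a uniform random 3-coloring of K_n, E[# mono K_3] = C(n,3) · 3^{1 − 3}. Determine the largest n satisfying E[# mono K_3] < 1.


We need C(n, 3) · 3^{1 − 3} < 1, i.e. C(n, 3) < 3^{3 − 1} = 9.
Check values of n near the boundary:
  n = 3: C(3, 3) = 1; 1 < 9? YES
  n = 4: C(4, 3) = 4; 4 < 9? YES
  n = 5: C(5, 3) = 10; 10 < 9? NO
  n = 6: C(6, 3) = 20; 20 < 9? NO
The largest n with C(n, 3) < 9 is n = 4 (where E[X] = 4/9 ≈ 0.4444). Hence R_3(3) > 4, i.e. R_3(3) ≥ 5.

Largest n = 4; hence R_3(3) > 4.


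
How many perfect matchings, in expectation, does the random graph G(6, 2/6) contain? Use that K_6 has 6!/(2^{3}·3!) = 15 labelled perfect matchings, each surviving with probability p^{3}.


K_6 has 6!/(2^{3}·3!) = 15 labelled perfect matchings.
For each such perfect matching H, let X_H = 1 if all 3 edges of H are present in G. Then P[X_H = 1] = p^{3} = (1/3)^{3} = 1/27.
By linearity of expectation: E[X] = Σ_H E[X_H] = 15 · p^{3} = 15 · 1/27 = 5/9.
Numerically: E[X] ≈ 0.555556.

E[X] = 15 · (1/3)^{3} = 5/9 ≈ 0.555556.


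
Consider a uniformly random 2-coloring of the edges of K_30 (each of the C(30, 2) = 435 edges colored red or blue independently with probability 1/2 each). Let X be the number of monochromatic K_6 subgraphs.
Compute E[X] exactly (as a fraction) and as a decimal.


Let X = Σ_S X_S over the C(30, 6) = 593775 subsets S of size 6, where X_S = 1 if the K_6 on S is monochromatic.
For a fixed S, the K_6 on S has C(6, 2) = 15 edges. P[all 15 edges red] = (1/2)^15, and likewise for blue, so P[monochromatic] = 2·(1/2)^15 = 2^{1 − 15} = 1/16384.
By linearity: E[X] = C(30, 6) · 2^{1 − 15} = 593775 · 1/16384 = 593775/16384.
Numerically: E[X] ≈ 36.2411.

E[X] = C(30,6)·2^(1−C(6,2)) = 593775/16384 ≈ 36.2411.


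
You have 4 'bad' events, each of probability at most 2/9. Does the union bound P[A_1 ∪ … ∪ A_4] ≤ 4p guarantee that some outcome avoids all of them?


Union bound: P[∪_{i=1}^{4} A_i] ≤ Σ_i P[A_i] ≤ 4·p = 4·(2/9) = 8/9.
Numerically: 8/9 ≈ 0.88889.
Is 8/9 < 1? YES.
Since P[∪ A_i] ≤ 8/9 < 1, the complement has P[∩ A_i^c] ≥ 1 − 8/9 = 1/9 > 0, so some outcome avoids every A_i.

4·p = 8/9 ≈ 0.88889; existence CERTIFIED by the union bound.


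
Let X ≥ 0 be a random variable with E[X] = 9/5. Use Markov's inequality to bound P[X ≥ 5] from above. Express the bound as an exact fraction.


μ = E[X] = 9/5, a = 5.
Markov: P[X ≥ 5] ≤ μ/a = (9/5)/5 = 9/25.
Numerically: ≈ 0.360000.
(Since a = 5 > μ = 1.800000, the bound 9/25 is < 1 and informative.)

P[X ≥ 5] ≤ 9/25 ≈ 0.360000.


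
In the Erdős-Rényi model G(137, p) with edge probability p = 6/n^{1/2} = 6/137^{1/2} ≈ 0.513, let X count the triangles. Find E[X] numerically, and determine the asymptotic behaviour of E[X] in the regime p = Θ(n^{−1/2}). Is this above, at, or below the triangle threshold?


Number of potential triangles: C(137, 3) = 419220.
Each occurs with probability p³ ≈ (0.513)³ ≈ 1.34702e-01.
By linearity: E[X] = C(137, 3)·p³ ≈ 419220 · 1.34702e-01 ≈ 56469.624.
Since α = 1/2 < 1, p = c/n^{1/2} ≫ 1/n is above the triangle threshold p ~ 1/n. Asymptotically E[X] ~ (c³/6)·n^{3(1−α)} = (6³/6)·n^{1.5} → ∞; triangles are abundant w.h.p.

E[X] ≈ 56469.624; in regime p = Θ(1/n^{1/2}) E[X] diverges (above the triangle threshold p ~ 1/n).


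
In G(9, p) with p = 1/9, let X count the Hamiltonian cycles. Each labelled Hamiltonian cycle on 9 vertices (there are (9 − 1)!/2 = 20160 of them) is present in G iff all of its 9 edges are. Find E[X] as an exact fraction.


K_9 has (9 − 1)!/2 = 20160 labelled Hamiltonian cycles.
For each such Hamiltonian cycle H, let X_H = 1 if all 9 edges of H are present in G. Then P[X_H = 1] = p^{9} = (1/9)^{9} = 1/387420489.
By linearity: E[X] = Σ_H E[X_H] = 20160 · p^{9} = 20160 · 1/387420489 = 2240/43046721.
Numerically: E[X] ≈ 5.2e-05.

E[X] = 20160 · (1/9)^{9} = 2240/43046721 ≈ 5.2e-05.


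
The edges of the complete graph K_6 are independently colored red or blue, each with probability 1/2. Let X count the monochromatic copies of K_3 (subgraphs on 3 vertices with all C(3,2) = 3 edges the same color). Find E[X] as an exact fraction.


Let X = Σ_S X_S over the C(6, 3) = 20 subsets S of size 3, where X_S = 1 if the K_3 on S is monochromatic.
For a fixed S, the K_3 on S has C(3, 2) = 3 edges. P[all 3 edges red] = (1/2)^3, and likewise for blue, so P[monochromatic] = 2·(1/2)^3 = 2^{1 − 3} = 1/4.
By linearity of expectation: E[X] = C(6, 3) · 2^{1 − 3} = 20 · 1/4 = 5.
Numerically: E[X] ≈ 5.000000.

E[X] = C(6,3)·2^(1−C(3,2)) = 5 ≈ 5.000000.


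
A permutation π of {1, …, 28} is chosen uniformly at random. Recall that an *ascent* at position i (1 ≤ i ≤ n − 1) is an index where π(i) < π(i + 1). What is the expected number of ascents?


Write X = Σ X_I over i = 1, …, 27, with X_I the indicator of one ascent.
There are 27 indicators.
For each fixed i, the pair (π(i), π(i+1)) is a uniformly random ordered pair of distinct values from {1, …, 28}; by symmetry P[π(i) < π(i+1)] = 1/2.
By linearity: E[X] = 27 · (1/2) = (28 − 1) · (1/2) = 27/2 ≈ 13.50000.

E[X] = 27/2 = 13.50000.


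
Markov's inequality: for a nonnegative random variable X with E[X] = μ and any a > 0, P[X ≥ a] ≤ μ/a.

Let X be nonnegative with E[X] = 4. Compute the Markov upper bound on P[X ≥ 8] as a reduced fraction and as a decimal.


μ = E[X] = 4, a = 8.
Markov: P[X ≥ 8] ≤ μ/a = (4)/8 = 1/2.
Numerically: ≈ 0.50000.
(Since a = 8 > μ = 4.00000, the bound 1/2 is < 1 and informative.)

P[X ≥ 8] ≤ 1/2 ≈ 0.50000.


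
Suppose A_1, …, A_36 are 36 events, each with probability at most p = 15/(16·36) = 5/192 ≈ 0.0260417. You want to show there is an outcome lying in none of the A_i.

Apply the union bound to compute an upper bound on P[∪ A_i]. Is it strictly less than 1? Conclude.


Union bound: P[∪_{i=1}^{36} A_i] ≤ Σ_i P[A_i] ≤ 36·p = 36·(5/192) = 15/16.
Numerically: 15/16 ≈ 0.9375000.
Is 15/16 < 1? YES.
Since P[∪ A_i] ≤ 15/16 < 1, the complement has P[∩ A_i^c] ≥ 1 − 15/16 = 1/16 > 0, so some outcome avoids every A_i.

36·p = 15/16 ≈ 0.9375000; existence CERTIFIED by the union bound.


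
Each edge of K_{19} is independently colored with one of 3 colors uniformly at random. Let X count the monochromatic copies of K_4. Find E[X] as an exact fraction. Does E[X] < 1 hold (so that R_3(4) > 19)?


E[X] = C(19, 4) · 3^{1 − 6} = 3876 · 3^{−5} = 3876/243.
As a reduced fraction: E[X] = 1292/81 ≈ 15.951.
Is E[X] < 1? NO.
Since E[X] ≥ 1, the first-moment bound is inconclusive at n = 19; it does NOT by itself certify R_3(4) > 19.

E[X] = 1292/81 ≈ 15.951; E[X] ≥ 1; first-moment method inconclusive here.


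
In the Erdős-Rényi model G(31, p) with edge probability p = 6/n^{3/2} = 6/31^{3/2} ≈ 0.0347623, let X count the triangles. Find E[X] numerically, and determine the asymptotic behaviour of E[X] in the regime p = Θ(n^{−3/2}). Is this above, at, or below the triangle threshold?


Number of potential triangles: C(31, 3) = 4495.
Each occurs with probability p³ ≈ (0.0347623)³ ≈ 4.20074316e-05.
By linearity: E[X] = C(31, 3)·p³ ≈ 4495 · 4.20074316e-05 ≈ 0.188823.
Since α = 3/2 > 1, p = c/n^{3/2} = o(1/n) is below the triangle threshold p ~ 1/n. Asymptotically E[X] ~ (c³/6)·n^{3(1−α)} = (6³/6)·n^{-1.5} → 0, so by Markov's inequality G has no triangles w.h.p.

E[X] ≈ 0.188823; in regime p = Θ(1/n^{3/2}) E[X] tends to 0 (below the triangle threshold p ~ 1/n).


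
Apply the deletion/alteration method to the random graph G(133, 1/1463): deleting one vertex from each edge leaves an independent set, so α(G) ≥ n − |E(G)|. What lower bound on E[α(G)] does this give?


E[|E(G)|] = C(133, 2)·p = 8778 · (1/1463) = 6.
E[α(G)] ≥ n − E[|E(G)|] = 133 − 6 = 127.
Numerically: ≈ 127.000000.
(This is only a lower bound; the true E[α(G)] may be larger.)

E[α(G)] ≥ 127 ≈ 127.000000.


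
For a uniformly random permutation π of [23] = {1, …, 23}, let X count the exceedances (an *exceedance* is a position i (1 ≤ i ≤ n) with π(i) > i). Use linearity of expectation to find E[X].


Write X = Σ_{i=1}^{23} X_i, where X_i = 1_{π(i) > i}.
For each fixed i, π(i) is uniform over {1, …, 23} (marginal of a uniform permutation), so P[π(i) > i] = (n − i)/n. Summing: Σ_{i=1}^{23} (n − i)/n = (0 + 1 + … + 22)/23 = 23(23 − 1)/(2·23) = (23 − 1)/2.
Hence E[X] = Σ_{i=1}^{23} (23 − i)/23 = 11 ≈ 11.00000.

E[X] = 11 = 11.00000.


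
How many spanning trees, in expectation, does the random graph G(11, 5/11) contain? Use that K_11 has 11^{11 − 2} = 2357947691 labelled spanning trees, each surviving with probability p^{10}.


K_11 has 11^{11 − 2} = 2357947691 labelled spanning trees.
For each such spanning tree H, let X_H = 1 if all 10 edges of H are present in G. Then P[X_H = 1] = p^{10} = (5/11)^{10} = 9765625/25937424601.
By linearity of expectation: E[X] = Σ_H E[X_H] = 2357947691 · p^{10} = 2357947691 · 9765625/25937424601 = 9765625/11.
Numerically: E[X] ≈ 887784.

E[X] = 2357947691 · (5/11)^{10} = 9765625/11 ≈ 887784.


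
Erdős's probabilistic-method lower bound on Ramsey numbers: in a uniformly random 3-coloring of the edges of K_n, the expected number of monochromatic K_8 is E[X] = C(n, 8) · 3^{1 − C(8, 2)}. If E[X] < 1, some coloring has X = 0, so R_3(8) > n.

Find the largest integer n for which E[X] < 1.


We need C(n, 8) · 3^{1 − 28} < 1, i.e. C(n, 8) < 3^{28 − 1} = 7625597484987.
Check values of n near the boundary:
  n = 152: C(152, 8) = 5859727868575; 5859727868575 < 7625597484987? YES
  n = 153: C(153, 8) = 6183023199255; 6183023199255 < 7625597484987? YES
  n = 154: C(154, 8) = 6521818990995; 6521818990995 < 7625597484987? YES
  n = 155: C(155, 8) = 6876747915675; 6876747915675 < 7625597484987? YES
  n = 156: C(156, 8) = 7248464019225; 7248464019225 < 7625597484987? YES
  n = 157: C(157, 8) = 7637643295425; 7637643295425 < 7625597484987? NO
  n = 158: C(158, 8) = 8044984271181; 8044984271181 < 7625597484987? NO
  n = 159: C(159, 8) = 8471208603429; 8471208603429 < 7625597484987? NO
The largest n with C(n, 8) < 7625597484987 is n = 156 (where E[X] = 805384891025/847288609443 ≈ 0.95054). Hence R_3(8) > 156, i.e. R_3(8) ≥ 157.

Largest n = 156; hence R_3(8) > 156.


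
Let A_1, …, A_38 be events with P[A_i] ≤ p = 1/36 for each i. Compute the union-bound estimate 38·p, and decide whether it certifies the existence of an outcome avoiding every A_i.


Union bound: P[∪_{i=1}^{38} A_i] ≤ Σ_i P[A_i] ≤ 38·p = 38·(1/36) = 19/18.
Numerically: 19/18 ≈ 1.056.
Is 19/18 < 1? NO.
Since the bound 19/18 is ≥ 1, the union bound is uninformative here; it does NOT by itself certify existence.

38·p = 19/18 ≈ 1.056; existence NOT certified by the union bound.


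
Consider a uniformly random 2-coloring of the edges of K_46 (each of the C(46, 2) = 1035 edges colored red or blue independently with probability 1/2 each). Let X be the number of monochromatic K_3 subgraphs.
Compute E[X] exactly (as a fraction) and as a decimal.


Let X = Σ_S X_S over the C(46, 3) = 15180 subsets S of size 3, where X_S = 1 if the K_3 on S is monochromatic.
For a fixed S, the K_3 on S has C(3, 2) = 3 edges. P[all 3 edges red] = (1/2)^3, and likewise for blue, so P[monochromatic] = 2·(1/2)^3 = 2^{1 − 3} = 1/4.
Summing: E[X] = C(46, 3) · 2^{1 − 3} = 15180 · 1/4 = 3795.
Numerically: E[X] ≈ 3795.0000.

E[X] = C(46,3)·2^(1−C(3,2)) = 3795 ≈ 3795.0000.
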